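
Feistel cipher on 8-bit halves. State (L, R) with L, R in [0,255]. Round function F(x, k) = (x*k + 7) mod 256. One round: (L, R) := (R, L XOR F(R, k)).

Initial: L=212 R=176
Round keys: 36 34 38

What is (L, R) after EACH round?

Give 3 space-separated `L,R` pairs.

Answer: 176,19 19,61 61,6

Derivation:
Round 1 (k=36): L=176 R=19
Round 2 (k=34): L=19 R=61
Round 3 (k=38): L=61 R=6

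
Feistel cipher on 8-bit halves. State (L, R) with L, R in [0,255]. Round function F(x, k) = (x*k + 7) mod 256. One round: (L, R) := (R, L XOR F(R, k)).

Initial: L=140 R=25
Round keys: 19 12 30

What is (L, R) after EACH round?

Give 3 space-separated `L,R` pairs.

Answer: 25,110 110,54 54,53

Derivation:
Round 1 (k=19): L=25 R=110
Round 2 (k=12): L=110 R=54
Round 3 (k=30): L=54 R=53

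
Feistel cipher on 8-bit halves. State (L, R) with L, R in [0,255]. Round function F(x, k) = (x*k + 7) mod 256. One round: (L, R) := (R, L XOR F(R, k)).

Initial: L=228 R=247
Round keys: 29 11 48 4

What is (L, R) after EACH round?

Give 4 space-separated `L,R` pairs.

Answer: 247,230 230,30 30,65 65,21

Derivation:
Round 1 (k=29): L=247 R=230
Round 2 (k=11): L=230 R=30
Round 3 (k=48): L=30 R=65
Round 4 (k=4): L=65 R=21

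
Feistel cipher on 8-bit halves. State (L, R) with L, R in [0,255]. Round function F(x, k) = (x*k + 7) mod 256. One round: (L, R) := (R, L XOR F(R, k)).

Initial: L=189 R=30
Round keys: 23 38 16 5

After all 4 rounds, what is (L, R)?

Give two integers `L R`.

Answer: 19 231

Derivation:
Round 1 (k=23): L=30 R=4
Round 2 (k=38): L=4 R=129
Round 3 (k=16): L=129 R=19
Round 4 (k=5): L=19 R=231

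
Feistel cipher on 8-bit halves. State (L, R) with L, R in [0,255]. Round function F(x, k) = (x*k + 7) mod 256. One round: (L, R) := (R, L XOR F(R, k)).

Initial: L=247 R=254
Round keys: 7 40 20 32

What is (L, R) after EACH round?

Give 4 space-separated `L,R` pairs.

Answer: 254,14 14,201 201,181 181,110

Derivation:
Round 1 (k=7): L=254 R=14
Round 2 (k=40): L=14 R=201
Round 3 (k=20): L=201 R=181
Round 4 (k=32): L=181 R=110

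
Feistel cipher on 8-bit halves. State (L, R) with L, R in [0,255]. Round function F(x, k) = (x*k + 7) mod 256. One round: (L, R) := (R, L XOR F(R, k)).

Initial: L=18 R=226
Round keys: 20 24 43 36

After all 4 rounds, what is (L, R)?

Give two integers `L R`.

Round 1 (k=20): L=226 R=189
Round 2 (k=24): L=189 R=93
Round 3 (k=43): L=93 R=27
Round 4 (k=36): L=27 R=142

Answer: 27 142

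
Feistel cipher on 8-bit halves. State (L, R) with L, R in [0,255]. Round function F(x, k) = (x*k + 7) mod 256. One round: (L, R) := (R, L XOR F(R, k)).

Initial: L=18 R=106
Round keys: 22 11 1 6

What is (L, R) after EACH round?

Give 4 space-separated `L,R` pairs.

Answer: 106,49 49,72 72,126 126,179

Derivation:
Round 1 (k=22): L=106 R=49
Round 2 (k=11): L=49 R=72
Round 3 (k=1): L=72 R=126
Round 4 (k=6): L=126 R=179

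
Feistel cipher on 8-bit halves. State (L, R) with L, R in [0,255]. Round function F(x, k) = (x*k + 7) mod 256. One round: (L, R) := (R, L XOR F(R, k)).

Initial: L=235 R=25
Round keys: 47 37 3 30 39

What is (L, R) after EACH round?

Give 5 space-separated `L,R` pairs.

Answer: 25,117 117,233 233,183 183,144 144,64

Derivation:
Round 1 (k=47): L=25 R=117
Round 2 (k=37): L=117 R=233
Round 3 (k=3): L=233 R=183
Round 4 (k=30): L=183 R=144
Round 5 (k=39): L=144 R=64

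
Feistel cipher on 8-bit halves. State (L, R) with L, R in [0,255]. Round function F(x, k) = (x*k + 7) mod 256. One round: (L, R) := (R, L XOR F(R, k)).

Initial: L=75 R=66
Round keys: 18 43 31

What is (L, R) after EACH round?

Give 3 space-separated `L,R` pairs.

Answer: 66,224 224,229 229,34

Derivation:
Round 1 (k=18): L=66 R=224
Round 2 (k=43): L=224 R=229
Round 3 (k=31): L=229 R=34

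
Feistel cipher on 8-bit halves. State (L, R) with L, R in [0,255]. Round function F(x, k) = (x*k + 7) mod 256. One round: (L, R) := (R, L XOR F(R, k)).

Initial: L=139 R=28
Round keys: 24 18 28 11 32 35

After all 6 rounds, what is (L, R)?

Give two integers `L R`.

Answer: 144 144

Derivation:
Round 1 (k=24): L=28 R=44
Round 2 (k=18): L=44 R=3
Round 3 (k=28): L=3 R=119
Round 4 (k=11): L=119 R=39
Round 5 (k=32): L=39 R=144
Round 6 (k=35): L=144 R=144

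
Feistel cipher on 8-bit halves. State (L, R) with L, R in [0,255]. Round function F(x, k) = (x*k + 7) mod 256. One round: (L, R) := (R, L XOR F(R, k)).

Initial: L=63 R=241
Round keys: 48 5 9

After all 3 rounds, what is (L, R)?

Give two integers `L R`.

Round 1 (k=48): L=241 R=8
Round 2 (k=5): L=8 R=222
Round 3 (k=9): L=222 R=221

Answer: 222 221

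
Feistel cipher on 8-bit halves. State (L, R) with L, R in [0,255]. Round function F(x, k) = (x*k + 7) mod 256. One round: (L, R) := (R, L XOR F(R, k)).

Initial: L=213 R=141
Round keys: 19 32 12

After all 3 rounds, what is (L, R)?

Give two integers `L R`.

Answer: 234 84

Derivation:
Round 1 (k=19): L=141 R=171
Round 2 (k=32): L=171 R=234
Round 3 (k=12): L=234 R=84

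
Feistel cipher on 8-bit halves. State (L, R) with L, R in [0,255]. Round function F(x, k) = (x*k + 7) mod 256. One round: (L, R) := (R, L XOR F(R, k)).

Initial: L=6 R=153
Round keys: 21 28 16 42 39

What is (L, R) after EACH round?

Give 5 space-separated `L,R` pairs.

Answer: 153,146 146,102 102,245 245,95 95,117

Derivation:
Round 1 (k=21): L=153 R=146
Round 2 (k=28): L=146 R=102
Round 3 (k=16): L=102 R=245
Round 4 (k=42): L=245 R=95
Round 5 (k=39): L=95 R=117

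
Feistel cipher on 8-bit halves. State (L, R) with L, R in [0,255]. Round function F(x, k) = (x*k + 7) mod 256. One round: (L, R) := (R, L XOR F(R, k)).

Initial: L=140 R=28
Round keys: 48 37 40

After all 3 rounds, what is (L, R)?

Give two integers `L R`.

Round 1 (k=48): L=28 R=203
Round 2 (k=37): L=203 R=66
Round 3 (k=40): L=66 R=156

Answer: 66 156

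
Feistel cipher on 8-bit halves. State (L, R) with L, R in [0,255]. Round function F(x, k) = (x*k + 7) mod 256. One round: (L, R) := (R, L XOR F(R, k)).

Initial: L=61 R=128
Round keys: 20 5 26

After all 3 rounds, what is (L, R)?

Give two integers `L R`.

Round 1 (k=20): L=128 R=58
Round 2 (k=5): L=58 R=169
Round 3 (k=26): L=169 R=11

Answer: 169 11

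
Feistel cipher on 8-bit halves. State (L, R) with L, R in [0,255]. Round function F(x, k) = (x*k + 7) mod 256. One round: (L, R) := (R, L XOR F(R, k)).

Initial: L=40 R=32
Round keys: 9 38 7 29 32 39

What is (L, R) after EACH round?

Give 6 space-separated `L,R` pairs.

Round 1 (k=9): L=32 R=15
Round 2 (k=38): L=15 R=97
Round 3 (k=7): L=97 R=161
Round 4 (k=29): L=161 R=37
Round 5 (k=32): L=37 R=6
Round 6 (k=39): L=6 R=212

Answer: 32,15 15,97 97,161 161,37 37,6 6,212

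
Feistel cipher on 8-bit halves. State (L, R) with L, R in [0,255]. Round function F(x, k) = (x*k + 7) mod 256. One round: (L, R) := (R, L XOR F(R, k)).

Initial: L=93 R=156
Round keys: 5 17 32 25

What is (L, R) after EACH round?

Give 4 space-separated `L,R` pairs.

Round 1 (k=5): L=156 R=78
Round 2 (k=17): L=78 R=169
Round 3 (k=32): L=169 R=105
Round 4 (k=25): L=105 R=225

Answer: 156,78 78,169 169,105 105,225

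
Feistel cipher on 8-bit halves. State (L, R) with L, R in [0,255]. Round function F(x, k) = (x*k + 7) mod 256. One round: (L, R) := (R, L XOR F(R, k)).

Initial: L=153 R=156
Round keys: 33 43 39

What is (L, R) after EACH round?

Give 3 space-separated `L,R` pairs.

Round 1 (k=33): L=156 R=186
Round 2 (k=43): L=186 R=217
Round 3 (k=39): L=217 R=172

Answer: 156,186 186,217 217,172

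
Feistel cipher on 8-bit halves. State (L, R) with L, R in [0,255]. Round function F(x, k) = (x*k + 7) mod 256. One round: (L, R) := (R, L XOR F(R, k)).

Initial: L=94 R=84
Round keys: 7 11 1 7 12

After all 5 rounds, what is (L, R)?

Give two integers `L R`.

Answer: 161 87

Derivation:
Round 1 (k=7): L=84 R=13
Round 2 (k=11): L=13 R=194
Round 3 (k=1): L=194 R=196
Round 4 (k=7): L=196 R=161
Round 5 (k=12): L=161 R=87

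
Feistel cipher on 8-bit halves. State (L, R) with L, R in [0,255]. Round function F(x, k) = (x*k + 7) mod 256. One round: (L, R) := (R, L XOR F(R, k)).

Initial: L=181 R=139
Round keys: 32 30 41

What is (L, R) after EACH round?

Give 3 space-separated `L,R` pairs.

Answer: 139,210 210,40 40,189

Derivation:
Round 1 (k=32): L=139 R=210
Round 2 (k=30): L=210 R=40
Round 3 (k=41): L=40 R=189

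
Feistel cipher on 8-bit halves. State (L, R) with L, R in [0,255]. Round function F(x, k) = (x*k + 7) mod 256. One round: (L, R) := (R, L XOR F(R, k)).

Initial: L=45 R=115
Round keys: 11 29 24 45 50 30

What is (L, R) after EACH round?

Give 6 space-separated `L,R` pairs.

Round 1 (k=11): L=115 R=213
Round 2 (k=29): L=213 R=91
Round 3 (k=24): L=91 R=90
Round 4 (k=45): L=90 R=130
Round 5 (k=50): L=130 R=49
Round 6 (k=30): L=49 R=71

Answer: 115,213 213,91 91,90 90,130 130,49 49,71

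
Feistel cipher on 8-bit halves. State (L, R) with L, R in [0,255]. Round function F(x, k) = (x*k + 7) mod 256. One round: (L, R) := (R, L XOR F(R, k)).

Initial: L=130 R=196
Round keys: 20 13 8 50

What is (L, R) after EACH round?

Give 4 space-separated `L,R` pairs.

Answer: 196,213 213,28 28,50 50,215

Derivation:
Round 1 (k=20): L=196 R=213
Round 2 (k=13): L=213 R=28
Round 3 (k=8): L=28 R=50
Round 4 (k=50): L=50 R=215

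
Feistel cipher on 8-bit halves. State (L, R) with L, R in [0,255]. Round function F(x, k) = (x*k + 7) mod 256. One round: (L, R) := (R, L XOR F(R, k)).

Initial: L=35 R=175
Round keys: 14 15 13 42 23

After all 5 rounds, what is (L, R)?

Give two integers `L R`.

Answer: 183 163

Derivation:
Round 1 (k=14): L=175 R=186
Round 2 (k=15): L=186 R=66
Round 3 (k=13): L=66 R=219
Round 4 (k=42): L=219 R=183
Round 5 (k=23): L=183 R=163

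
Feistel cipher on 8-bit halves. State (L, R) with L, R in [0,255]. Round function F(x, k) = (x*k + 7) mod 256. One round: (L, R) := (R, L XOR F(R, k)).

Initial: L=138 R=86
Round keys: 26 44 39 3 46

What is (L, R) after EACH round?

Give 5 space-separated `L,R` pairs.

Answer: 86,73 73,197 197,67 67,21 21,142

Derivation:
Round 1 (k=26): L=86 R=73
Round 2 (k=44): L=73 R=197
Round 3 (k=39): L=197 R=67
Round 4 (k=3): L=67 R=21
Round 5 (k=46): L=21 R=142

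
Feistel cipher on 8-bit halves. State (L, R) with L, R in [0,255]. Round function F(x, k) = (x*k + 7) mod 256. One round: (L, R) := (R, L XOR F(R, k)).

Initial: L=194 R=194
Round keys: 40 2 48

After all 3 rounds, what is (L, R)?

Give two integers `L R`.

Round 1 (k=40): L=194 R=149
Round 2 (k=2): L=149 R=243
Round 3 (k=48): L=243 R=2

Answer: 243 2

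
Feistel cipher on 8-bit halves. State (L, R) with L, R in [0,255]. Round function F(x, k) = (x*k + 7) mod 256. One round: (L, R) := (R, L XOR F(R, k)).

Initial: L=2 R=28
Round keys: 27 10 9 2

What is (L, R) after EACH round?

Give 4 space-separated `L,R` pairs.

Answer: 28,249 249,221 221,53 53,172

Derivation:
Round 1 (k=27): L=28 R=249
Round 2 (k=10): L=249 R=221
Round 3 (k=9): L=221 R=53
Round 4 (k=2): L=53 R=172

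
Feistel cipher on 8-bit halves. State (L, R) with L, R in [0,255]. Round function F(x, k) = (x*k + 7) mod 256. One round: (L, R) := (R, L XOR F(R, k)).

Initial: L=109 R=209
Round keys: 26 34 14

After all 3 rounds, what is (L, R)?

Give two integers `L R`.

Round 1 (k=26): L=209 R=44
Round 2 (k=34): L=44 R=14
Round 3 (k=14): L=14 R=231

Answer: 14 231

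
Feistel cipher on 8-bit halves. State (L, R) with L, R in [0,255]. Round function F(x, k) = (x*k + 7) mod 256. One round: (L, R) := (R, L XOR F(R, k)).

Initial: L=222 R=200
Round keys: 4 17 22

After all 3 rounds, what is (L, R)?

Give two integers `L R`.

Round 1 (k=4): L=200 R=249
Round 2 (k=17): L=249 R=88
Round 3 (k=22): L=88 R=110

Answer: 88 110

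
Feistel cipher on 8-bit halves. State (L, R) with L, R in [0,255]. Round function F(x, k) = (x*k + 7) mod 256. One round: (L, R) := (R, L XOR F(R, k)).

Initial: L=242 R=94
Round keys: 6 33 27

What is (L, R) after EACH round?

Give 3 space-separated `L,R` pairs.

Answer: 94,201 201,174 174,168

Derivation:
Round 1 (k=6): L=94 R=201
Round 2 (k=33): L=201 R=174
Round 3 (k=27): L=174 R=168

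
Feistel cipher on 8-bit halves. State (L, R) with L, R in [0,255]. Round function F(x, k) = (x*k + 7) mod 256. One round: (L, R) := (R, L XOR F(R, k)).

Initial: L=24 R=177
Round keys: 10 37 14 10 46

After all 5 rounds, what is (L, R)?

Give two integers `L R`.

Round 1 (k=10): L=177 R=233
Round 2 (k=37): L=233 R=5
Round 3 (k=14): L=5 R=164
Round 4 (k=10): L=164 R=106
Round 5 (k=46): L=106 R=183

Answer: 106 183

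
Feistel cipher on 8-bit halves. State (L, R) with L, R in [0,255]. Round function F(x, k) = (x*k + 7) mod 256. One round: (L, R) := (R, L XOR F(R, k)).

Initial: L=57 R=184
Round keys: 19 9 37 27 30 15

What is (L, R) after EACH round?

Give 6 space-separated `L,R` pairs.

Round 1 (k=19): L=184 R=150
Round 2 (k=9): L=150 R=245
Round 3 (k=37): L=245 R=230
Round 4 (k=27): L=230 R=188
Round 5 (k=30): L=188 R=233
Round 6 (k=15): L=233 R=18

Answer: 184,150 150,245 245,230 230,188 188,233 233,18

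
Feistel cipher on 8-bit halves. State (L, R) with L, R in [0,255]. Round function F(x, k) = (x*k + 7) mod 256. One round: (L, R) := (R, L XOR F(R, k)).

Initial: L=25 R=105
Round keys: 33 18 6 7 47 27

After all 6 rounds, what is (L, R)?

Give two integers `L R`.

Answer: 0 174

Derivation:
Round 1 (k=33): L=105 R=137
Round 2 (k=18): L=137 R=192
Round 3 (k=6): L=192 R=14
Round 4 (k=7): L=14 R=169
Round 5 (k=47): L=169 R=0
Round 6 (k=27): L=0 R=174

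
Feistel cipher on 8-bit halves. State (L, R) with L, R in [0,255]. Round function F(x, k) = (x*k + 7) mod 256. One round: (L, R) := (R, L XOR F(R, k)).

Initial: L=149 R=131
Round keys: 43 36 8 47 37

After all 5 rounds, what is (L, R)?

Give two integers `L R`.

Answer: 21 74

Derivation:
Round 1 (k=43): L=131 R=157
Round 2 (k=36): L=157 R=152
Round 3 (k=8): L=152 R=90
Round 4 (k=47): L=90 R=21
Round 5 (k=37): L=21 R=74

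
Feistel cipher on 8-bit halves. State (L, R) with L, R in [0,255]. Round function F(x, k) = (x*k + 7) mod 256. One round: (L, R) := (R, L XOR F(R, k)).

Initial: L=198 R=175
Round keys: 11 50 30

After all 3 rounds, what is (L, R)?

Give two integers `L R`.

Round 1 (k=11): L=175 R=74
Round 2 (k=50): L=74 R=212
Round 3 (k=30): L=212 R=149

Answer: 212 149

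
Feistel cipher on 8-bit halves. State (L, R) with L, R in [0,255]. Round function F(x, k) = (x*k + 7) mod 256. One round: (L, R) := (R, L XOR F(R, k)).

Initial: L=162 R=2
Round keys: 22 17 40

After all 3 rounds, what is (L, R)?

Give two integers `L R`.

Answer: 170 6

Derivation:
Round 1 (k=22): L=2 R=145
Round 2 (k=17): L=145 R=170
Round 3 (k=40): L=170 R=6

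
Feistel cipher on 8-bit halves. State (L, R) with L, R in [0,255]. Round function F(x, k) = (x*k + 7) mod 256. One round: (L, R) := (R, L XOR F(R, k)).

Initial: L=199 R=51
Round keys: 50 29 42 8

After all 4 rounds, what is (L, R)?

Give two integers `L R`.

Answer: 209 37

Derivation:
Round 1 (k=50): L=51 R=58
Round 2 (k=29): L=58 R=170
Round 3 (k=42): L=170 R=209
Round 4 (k=8): L=209 R=37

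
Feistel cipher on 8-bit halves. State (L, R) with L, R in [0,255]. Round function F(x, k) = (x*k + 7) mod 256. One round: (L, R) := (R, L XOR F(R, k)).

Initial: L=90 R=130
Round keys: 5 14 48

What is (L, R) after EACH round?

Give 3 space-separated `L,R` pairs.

Round 1 (k=5): L=130 R=203
Round 2 (k=14): L=203 R=163
Round 3 (k=48): L=163 R=92

Answer: 130,203 203,163 163,92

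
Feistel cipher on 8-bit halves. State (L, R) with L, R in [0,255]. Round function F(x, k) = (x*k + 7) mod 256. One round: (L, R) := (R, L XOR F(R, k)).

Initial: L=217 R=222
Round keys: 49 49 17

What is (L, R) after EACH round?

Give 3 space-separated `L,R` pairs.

Round 1 (k=49): L=222 R=92
Round 2 (k=49): L=92 R=125
Round 3 (k=17): L=125 R=8

Answer: 222,92 92,125 125,8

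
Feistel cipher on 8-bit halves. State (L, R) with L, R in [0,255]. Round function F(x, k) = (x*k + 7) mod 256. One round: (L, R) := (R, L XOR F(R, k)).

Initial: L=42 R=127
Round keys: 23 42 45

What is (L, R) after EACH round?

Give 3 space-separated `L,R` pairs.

Answer: 127,90 90,180 180,241

Derivation:
Round 1 (k=23): L=127 R=90
Round 2 (k=42): L=90 R=180
Round 3 (k=45): L=180 R=241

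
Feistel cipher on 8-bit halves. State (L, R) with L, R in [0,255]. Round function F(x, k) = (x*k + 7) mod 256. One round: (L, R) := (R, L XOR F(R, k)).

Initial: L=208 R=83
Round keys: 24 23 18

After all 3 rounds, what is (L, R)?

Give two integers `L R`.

Answer: 131 34

Derivation:
Round 1 (k=24): L=83 R=31
Round 2 (k=23): L=31 R=131
Round 3 (k=18): L=131 R=34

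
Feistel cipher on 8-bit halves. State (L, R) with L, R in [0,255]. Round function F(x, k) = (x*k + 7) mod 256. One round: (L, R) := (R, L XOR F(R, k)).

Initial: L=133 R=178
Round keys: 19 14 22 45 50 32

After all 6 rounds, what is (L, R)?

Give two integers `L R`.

Round 1 (k=19): L=178 R=184
Round 2 (k=14): L=184 R=165
Round 3 (k=22): L=165 R=141
Round 4 (k=45): L=141 R=117
Round 5 (k=50): L=117 R=108
Round 6 (k=32): L=108 R=242

Answer: 108 242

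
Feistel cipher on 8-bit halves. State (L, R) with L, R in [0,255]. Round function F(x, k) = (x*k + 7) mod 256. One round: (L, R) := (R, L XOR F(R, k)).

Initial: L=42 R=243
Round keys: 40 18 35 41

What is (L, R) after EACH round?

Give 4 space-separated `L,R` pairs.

Round 1 (k=40): L=243 R=213
Round 2 (k=18): L=213 R=242
Round 3 (k=35): L=242 R=200
Round 4 (k=41): L=200 R=253

Answer: 243,213 213,242 242,200 200,253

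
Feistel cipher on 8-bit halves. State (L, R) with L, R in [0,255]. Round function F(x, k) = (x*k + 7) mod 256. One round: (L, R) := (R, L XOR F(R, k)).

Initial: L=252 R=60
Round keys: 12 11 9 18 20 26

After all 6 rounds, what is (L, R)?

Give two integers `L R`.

Round 1 (k=12): L=60 R=43
Round 2 (k=11): L=43 R=220
Round 3 (k=9): L=220 R=232
Round 4 (k=18): L=232 R=139
Round 5 (k=20): L=139 R=11
Round 6 (k=26): L=11 R=174

Answer: 11 174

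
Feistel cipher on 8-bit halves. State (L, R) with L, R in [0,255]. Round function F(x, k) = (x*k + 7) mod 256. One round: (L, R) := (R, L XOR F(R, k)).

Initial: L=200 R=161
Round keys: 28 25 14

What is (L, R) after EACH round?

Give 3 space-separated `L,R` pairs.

Round 1 (k=28): L=161 R=107
Round 2 (k=25): L=107 R=219
Round 3 (k=14): L=219 R=106

Answer: 161,107 107,219 219,106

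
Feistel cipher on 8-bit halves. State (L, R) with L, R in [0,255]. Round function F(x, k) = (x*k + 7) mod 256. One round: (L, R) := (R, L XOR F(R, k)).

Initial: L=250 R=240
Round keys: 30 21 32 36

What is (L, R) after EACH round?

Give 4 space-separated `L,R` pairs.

Round 1 (k=30): L=240 R=221
Round 2 (k=21): L=221 R=216
Round 3 (k=32): L=216 R=218
Round 4 (k=36): L=218 R=119

Answer: 240,221 221,216 216,218 218,119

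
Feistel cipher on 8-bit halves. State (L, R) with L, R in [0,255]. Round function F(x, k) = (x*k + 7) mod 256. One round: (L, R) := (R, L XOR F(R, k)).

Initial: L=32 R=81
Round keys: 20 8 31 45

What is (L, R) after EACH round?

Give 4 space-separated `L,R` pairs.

Answer: 81,123 123,142 142,66 66,47

Derivation:
Round 1 (k=20): L=81 R=123
Round 2 (k=8): L=123 R=142
Round 3 (k=31): L=142 R=66
Round 4 (k=45): L=66 R=47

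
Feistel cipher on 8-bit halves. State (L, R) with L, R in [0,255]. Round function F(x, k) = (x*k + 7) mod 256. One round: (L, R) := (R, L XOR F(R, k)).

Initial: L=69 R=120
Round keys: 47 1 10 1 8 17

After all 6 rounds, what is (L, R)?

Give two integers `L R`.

Answer: 52 160

Derivation:
Round 1 (k=47): L=120 R=74
Round 2 (k=1): L=74 R=41
Round 3 (k=10): L=41 R=235
Round 4 (k=1): L=235 R=219
Round 5 (k=8): L=219 R=52
Round 6 (k=17): L=52 R=160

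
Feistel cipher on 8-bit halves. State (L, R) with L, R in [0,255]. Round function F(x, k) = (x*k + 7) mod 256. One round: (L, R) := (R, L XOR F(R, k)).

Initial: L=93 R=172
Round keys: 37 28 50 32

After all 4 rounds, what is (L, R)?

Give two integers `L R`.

Answer: 227 4

Derivation:
Round 1 (k=37): L=172 R=190
Round 2 (k=28): L=190 R=99
Round 3 (k=50): L=99 R=227
Round 4 (k=32): L=227 R=4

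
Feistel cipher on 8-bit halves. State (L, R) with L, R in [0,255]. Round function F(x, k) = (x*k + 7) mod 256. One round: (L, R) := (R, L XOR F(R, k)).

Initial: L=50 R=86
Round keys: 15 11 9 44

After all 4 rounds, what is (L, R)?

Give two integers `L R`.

Round 1 (k=15): L=86 R=35
Round 2 (k=11): L=35 R=222
Round 3 (k=9): L=222 R=246
Round 4 (k=44): L=246 R=145

Answer: 246 145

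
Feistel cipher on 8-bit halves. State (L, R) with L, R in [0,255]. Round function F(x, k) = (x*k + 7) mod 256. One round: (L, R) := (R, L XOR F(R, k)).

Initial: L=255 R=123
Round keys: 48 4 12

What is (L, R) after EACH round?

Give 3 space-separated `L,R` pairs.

Answer: 123,232 232,220 220,191

Derivation:
Round 1 (k=48): L=123 R=232
Round 2 (k=4): L=232 R=220
Round 3 (k=12): L=220 R=191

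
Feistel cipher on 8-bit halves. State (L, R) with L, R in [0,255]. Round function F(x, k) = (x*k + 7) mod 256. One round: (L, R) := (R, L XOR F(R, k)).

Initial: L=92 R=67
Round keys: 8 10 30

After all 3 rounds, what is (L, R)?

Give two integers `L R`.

Round 1 (k=8): L=67 R=67
Round 2 (k=10): L=67 R=230
Round 3 (k=30): L=230 R=184

Answer: 230 184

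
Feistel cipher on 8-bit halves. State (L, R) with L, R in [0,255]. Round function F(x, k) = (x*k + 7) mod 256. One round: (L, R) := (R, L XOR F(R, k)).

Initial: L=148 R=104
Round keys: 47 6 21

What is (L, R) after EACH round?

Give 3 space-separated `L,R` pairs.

Answer: 104,139 139,33 33,55

Derivation:
Round 1 (k=47): L=104 R=139
Round 2 (k=6): L=139 R=33
Round 3 (k=21): L=33 R=55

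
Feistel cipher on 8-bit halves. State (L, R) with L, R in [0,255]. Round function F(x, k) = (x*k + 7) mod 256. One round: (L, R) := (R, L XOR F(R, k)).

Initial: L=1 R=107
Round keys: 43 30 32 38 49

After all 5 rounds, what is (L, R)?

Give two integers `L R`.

Answer: 37 218

Derivation:
Round 1 (k=43): L=107 R=1
Round 2 (k=30): L=1 R=78
Round 3 (k=32): L=78 R=198
Round 4 (k=38): L=198 R=37
Round 5 (k=49): L=37 R=218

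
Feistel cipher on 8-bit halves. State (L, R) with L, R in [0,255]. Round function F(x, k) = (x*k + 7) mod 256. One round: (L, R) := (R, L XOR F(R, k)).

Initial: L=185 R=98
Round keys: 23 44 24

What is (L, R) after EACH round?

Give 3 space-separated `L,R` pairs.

Round 1 (k=23): L=98 R=108
Round 2 (k=44): L=108 R=245
Round 3 (k=24): L=245 R=147

Answer: 98,108 108,245 245,147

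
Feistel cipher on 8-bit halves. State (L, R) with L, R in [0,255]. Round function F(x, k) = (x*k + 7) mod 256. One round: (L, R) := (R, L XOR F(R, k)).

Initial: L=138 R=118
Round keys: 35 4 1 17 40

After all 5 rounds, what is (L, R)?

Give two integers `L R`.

Answer: 163 48

Derivation:
Round 1 (k=35): L=118 R=163
Round 2 (k=4): L=163 R=229
Round 3 (k=1): L=229 R=79
Round 4 (k=17): L=79 R=163
Round 5 (k=40): L=163 R=48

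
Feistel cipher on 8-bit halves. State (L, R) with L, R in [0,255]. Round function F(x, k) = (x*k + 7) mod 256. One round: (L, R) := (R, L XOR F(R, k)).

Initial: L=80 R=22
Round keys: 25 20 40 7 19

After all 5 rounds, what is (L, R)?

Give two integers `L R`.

Answer: 120 29

Derivation:
Round 1 (k=25): L=22 R=125
Round 2 (k=20): L=125 R=221
Round 3 (k=40): L=221 R=242
Round 4 (k=7): L=242 R=120
Round 5 (k=19): L=120 R=29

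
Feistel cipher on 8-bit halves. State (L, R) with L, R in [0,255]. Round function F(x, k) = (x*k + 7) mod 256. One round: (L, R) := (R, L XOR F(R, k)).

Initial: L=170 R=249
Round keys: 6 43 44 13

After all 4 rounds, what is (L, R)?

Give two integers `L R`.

Round 1 (k=6): L=249 R=119
Round 2 (k=43): L=119 R=253
Round 3 (k=44): L=253 R=244
Round 4 (k=13): L=244 R=150

Answer: 244 150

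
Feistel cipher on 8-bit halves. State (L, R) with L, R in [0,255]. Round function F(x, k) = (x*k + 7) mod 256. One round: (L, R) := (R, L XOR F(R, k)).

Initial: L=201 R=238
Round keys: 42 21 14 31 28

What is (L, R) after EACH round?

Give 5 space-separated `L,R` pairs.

Round 1 (k=42): L=238 R=218
Round 2 (k=21): L=218 R=7
Round 3 (k=14): L=7 R=179
Round 4 (k=31): L=179 R=179
Round 5 (k=28): L=179 R=40

Answer: 238,218 218,7 7,179 179,179 179,40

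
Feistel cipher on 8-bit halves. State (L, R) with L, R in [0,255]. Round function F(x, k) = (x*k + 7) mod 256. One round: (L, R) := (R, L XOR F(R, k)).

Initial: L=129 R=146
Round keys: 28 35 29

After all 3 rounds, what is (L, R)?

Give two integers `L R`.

Round 1 (k=28): L=146 R=126
Round 2 (k=35): L=126 R=211
Round 3 (k=29): L=211 R=144

Answer: 211 144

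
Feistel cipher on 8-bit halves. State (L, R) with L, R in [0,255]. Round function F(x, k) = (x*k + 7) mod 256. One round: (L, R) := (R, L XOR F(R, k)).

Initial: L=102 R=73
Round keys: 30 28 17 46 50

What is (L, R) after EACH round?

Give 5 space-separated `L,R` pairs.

Round 1 (k=30): L=73 R=243
Round 2 (k=28): L=243 R=210
Round 3 (k=17): L=210 R=10
Round 4 (k=46): L=10 R=1
Round 5 (k=50): L=1 R=51

Answer: 73,243 243,210 210,10 10,1 1,51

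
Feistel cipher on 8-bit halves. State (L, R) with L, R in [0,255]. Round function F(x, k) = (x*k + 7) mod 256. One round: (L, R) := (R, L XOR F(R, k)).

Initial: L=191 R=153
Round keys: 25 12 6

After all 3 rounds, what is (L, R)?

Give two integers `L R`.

Round 1 (k=25): L=153 R=71
Round 2 (k=12): L=71 R=194
Round 3 (k=6): L=194 R=212

Answer: 194 212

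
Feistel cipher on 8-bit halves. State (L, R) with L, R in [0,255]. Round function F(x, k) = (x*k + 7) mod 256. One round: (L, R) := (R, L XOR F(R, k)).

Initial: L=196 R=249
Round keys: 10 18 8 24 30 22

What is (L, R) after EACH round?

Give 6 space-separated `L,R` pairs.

Answer: 249,5 5,152 152,194 194,175 175,75 75,214

Derivation:
Round 1 (k=10): L=249 R=5
Round 2 (k=18): L=5 R=152
Round 3 (k=8): L=152 R=194
Round 4 (k=24): L=194 R=175
Round 5 (k=30): L=175 R=75
Round 6 (k=22): L=75 R=214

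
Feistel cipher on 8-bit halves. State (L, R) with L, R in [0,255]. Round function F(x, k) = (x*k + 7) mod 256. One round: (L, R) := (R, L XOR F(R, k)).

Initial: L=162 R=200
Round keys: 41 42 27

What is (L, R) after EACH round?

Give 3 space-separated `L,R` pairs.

Round 1 (k=41): L=200 R=173
Round 2 (k=42): L=173 R=161
Round 3 (k=27): L=161 R=175

Answer: 200,173 173,161 161,175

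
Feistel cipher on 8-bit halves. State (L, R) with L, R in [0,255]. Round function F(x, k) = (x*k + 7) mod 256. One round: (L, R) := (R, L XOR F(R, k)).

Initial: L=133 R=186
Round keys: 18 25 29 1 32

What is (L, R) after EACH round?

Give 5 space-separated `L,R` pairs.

Answer: 186,158 158,207 207,228 228,36 36,99

Derivation:
Round 1 (k=18): L=186 R=158
Round 2 (k=25): L=158 R=207
Round 3 (k=29): L=207 R=228
Round 4 (k=1): L=228 R=36
Round 5 (k=32): L=36 R=99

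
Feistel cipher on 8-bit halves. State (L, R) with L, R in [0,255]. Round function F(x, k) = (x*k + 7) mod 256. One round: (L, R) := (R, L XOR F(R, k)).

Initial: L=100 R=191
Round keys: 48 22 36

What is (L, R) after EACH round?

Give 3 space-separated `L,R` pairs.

Answer: 191,179 179,214 214,172

Derivation:
Round 1 (k=48): L=191 R=179
Round 2 (k=22): L=179 R=214
Round 3 (k=36): L=214 R=172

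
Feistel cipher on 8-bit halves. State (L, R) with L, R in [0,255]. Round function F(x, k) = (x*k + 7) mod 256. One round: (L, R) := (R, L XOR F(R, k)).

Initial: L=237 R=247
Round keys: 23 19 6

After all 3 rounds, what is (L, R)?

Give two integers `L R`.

Round 1 (k=23): L=247 R=213
Round 2 (k=19): L=213 R=33
Round 3 (k=6): L=33 R=24

Answer: 33 24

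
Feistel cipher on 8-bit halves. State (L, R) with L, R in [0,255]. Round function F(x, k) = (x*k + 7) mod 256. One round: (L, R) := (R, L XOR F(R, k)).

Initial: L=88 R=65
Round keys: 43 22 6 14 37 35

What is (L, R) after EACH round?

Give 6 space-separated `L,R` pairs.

Round 1 (k=43): L=65 R=170
Round 2 (k=22): L=170 R=226
Round 3 (k=6): L=226 R=249
Round 4 (k=14): L=249 R=71
Round 5 (k=37): L=71 R=179
Round 6 (k=35): L=179 R=199

Answer: 65,170 170,226 226,249 249,71 71,179 179,199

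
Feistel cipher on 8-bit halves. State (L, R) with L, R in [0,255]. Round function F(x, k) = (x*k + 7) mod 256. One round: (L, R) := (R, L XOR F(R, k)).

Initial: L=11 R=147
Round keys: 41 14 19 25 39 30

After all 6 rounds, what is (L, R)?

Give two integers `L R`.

Round 1 (k=41): L=147 R=153
Round 2 (k=14): L=153 R=246
Round 3 (k=19): L=246 R=208
Round 4 (k=25): L=208 R=161
Round 5 (k=39): L=161 R=94
Round 6 (k=30): L=94 R=170

Answer: 94 170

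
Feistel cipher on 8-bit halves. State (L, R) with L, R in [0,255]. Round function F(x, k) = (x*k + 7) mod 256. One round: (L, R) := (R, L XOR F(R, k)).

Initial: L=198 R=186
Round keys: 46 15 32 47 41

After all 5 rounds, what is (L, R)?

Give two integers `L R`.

Round 1 (k=46): L=186 R=181
Round 2 (k=15): L=181 R=24
Round 3 (k=32): L=24 R=178
Round 4 (k=47): L=178 R=173
Round 5 (k=41): L=173 R=14

Answer: 173 14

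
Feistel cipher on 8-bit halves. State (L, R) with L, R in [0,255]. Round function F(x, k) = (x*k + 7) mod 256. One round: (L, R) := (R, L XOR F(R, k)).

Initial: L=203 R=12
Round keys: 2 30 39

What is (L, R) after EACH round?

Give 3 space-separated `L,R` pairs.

Answer: 12,212 212,211 211,248

Derivation:
Round 1 (k=2): L=12 R=212
Round 2 (k=30): L=212 R=211
Round 3 (k=39): L=211 R=248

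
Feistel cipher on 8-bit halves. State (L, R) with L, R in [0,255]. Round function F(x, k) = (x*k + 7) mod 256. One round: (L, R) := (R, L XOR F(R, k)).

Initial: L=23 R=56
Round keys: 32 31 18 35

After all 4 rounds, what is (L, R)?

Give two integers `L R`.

Answer: 133 249

Derivation:
Round 1 (k=32): L=56 R=16
Round 2 (k=31): L=16 R=207
Round 3 (k=18): L=207 R=133
Round 4 (k=35): L=133 R=249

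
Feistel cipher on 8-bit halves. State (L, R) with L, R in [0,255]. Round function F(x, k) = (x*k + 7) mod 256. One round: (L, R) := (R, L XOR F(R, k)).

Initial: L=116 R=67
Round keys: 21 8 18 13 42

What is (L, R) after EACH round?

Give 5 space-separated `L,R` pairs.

Round 1 (k=21): L=67 R=242
Round 2 (k=8): L=242 R=212
Round 3 (k=18): L=212 R=29
Round 4 (k=13): L=29 R=84
Round 5 (k=42): L=84 R=210

Answer: 67,242 242,212 212,29 29,84 84,210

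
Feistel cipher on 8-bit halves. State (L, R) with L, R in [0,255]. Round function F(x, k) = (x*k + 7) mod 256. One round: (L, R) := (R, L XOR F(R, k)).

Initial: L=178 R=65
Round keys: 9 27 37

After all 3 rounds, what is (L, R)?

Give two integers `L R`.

Round 1 (k=9): L=65 R=226
Round 2 (k=27): L=226 R=156
Round 3 (k=37): L=156 R=113

Answer: 156 113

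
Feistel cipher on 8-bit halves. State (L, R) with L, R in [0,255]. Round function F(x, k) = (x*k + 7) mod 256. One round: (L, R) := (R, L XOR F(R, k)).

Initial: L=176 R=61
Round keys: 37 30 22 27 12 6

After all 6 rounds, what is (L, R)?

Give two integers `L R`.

Round 1 (k=37): L=61 R=104
Round 2 (k=30): L=104 R=10
Round 3 (k=22): L=10 R=139
Round 4 (k=27): L=139 R=186
Round 5 (k=12): L=186 R=52
Round 6 (k=6): L=52 R=133

Answer: 52 133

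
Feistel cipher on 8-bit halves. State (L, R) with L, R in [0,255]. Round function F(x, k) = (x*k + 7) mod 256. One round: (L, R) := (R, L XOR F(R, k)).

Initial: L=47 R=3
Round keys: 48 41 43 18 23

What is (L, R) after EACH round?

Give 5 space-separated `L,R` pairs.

Round 1 (k=48): L=3 R=184
Round 2 (k=41): L=184 R=124
Round 3 (k=43): L=124 R=99
Round 4 (k=18): L=99 R=129
Round 5 (k=23): L=129 R=253

Answer: 3,184 184,124 124,99 99,129 129,253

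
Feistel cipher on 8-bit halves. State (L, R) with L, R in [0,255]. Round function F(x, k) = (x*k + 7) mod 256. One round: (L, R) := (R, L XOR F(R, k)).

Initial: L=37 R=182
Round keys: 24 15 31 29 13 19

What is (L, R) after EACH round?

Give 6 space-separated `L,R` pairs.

Answer: 182,50 50,67 67,22 22,198 198,3 3,134

Derivation:
Round 1 (k=24): L=182 R=50
Round 2 (k=15): L=50 R=67
Round 3 (k=31): L=67 R=22
Round 4 (k=29): L=22 R=198
Round 5 (k=13): L=198 R=3
Round 6 (k=19): L=3 R=134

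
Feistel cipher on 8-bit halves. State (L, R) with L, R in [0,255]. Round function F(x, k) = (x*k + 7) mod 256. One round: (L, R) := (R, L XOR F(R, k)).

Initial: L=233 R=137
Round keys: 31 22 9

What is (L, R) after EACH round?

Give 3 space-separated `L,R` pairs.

Round 1 (k=31): L=137 R=119
Round 2 (k=22): L=119 R=200
Round 3 (k=9): L=200 R=120

Answer: 137,119 119,200 200,120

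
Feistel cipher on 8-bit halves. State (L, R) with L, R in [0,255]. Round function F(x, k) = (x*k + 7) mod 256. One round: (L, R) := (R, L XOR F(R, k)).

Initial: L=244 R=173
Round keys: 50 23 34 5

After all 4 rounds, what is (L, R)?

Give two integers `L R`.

Answer: 240 64

Derivation:
Round 1 (k=50): L=173 R=37
Round 2 (k=23): L=37 R=247
Round 3 (k=34): L=247 R=240
Round 4 (k=5): L=240 R=64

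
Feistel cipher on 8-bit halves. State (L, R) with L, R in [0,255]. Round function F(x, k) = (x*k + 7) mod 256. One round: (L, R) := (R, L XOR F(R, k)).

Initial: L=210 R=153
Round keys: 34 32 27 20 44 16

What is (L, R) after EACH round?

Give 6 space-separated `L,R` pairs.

Round 1 (k=34): L=153 R=139
Round 2 (k=32): L=139 R=254
Round 3 (k=27): L=254 R=90
Round 4 (k=20): L=90 R=241
Round 5 (k=44): L=241 R=41
Round 6 (k=16): L=41 R=102

Answer: 153,139 139,254 254,90 90,241 241,41 41,102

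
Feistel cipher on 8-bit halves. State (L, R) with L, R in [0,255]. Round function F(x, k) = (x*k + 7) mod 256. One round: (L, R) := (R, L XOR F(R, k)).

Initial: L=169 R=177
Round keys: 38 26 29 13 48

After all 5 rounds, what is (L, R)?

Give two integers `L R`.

Answer: 226 110

Derivation:
Round 1 (k=38): L=177 R=228
Round 2 (k=26): L=228 R=158
Round 3 (k=29): L=158 R=9
Round 4 (k=13): L=9 R=226
Round 5 (k=48): L=226 R=110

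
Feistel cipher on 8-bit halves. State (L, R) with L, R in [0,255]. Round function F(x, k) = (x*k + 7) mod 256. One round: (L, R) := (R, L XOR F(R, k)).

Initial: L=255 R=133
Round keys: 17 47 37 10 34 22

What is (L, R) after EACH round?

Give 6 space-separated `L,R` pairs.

Answer: 133,35 35,241 241,255 255,12 12,96 96,75

Derivation:
Round 1 (k=17): L=133 R=35
Round 2 (k=47): L=35 R=241
Round 3 (k=37): L=241 R=255
Round 4 (k=10): L=255 R=12
Round 5 (k=34): L=12 R=96
Round 6 (k=22): L=96 R=75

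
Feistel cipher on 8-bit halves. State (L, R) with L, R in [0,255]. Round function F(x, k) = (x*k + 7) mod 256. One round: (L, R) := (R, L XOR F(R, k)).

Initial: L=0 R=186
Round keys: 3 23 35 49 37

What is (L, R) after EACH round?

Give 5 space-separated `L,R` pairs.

Round 1 (k=3): L=186 R=53
Round 2 (k=23): L=53 R=112
Round 3 (k=35): L=112 R=98
Round 4 (k=49): L=98 R=185
Round 5 (k=37): L=185 R=166

Answer: 186,53 53,112 112,98 98,185 185,166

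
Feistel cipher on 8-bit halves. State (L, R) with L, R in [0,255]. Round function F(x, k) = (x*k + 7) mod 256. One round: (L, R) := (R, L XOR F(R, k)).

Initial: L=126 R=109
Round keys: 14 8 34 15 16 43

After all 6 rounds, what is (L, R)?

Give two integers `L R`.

Round 1 (k=14): L=109 R=131
Round 2 (k=8): L=131 R=114
Round 3 (k=34): L=114 R=168
Round 4 (k=15): L=168 R=173
Round 5 (k=16): L=173 R=127
Round 6 (k=43): L=127 R=241

Answer: 127 241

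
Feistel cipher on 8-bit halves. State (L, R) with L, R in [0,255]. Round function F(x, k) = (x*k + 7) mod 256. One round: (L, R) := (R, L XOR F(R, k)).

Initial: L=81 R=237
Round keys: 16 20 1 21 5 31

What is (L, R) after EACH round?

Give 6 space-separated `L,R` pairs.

Answer: 237,134 134,146 146,31 31,0 0,24 24,239

Derivation:
Round 1 (k=16): L=237 R=134
Round 2 (k=20): L=134 R=146
Round 3 (k=1): L=146 R=31
Round 4 (k=21): L=31 R=0
Round 5 (k=5): L=0 R=24
Round 6 (k=31): L=24 R=239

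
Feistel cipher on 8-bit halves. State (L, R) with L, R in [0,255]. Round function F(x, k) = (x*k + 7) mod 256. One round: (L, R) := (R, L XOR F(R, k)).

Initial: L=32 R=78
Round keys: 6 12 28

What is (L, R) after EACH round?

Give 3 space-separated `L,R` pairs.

Answer: 78,251 251,133 133,104

Derivation:
Round 1 (k=6): L=78 R=251
Round 2 (k=12): L=251 R=133
Round 3 (k=28): L=133 R=104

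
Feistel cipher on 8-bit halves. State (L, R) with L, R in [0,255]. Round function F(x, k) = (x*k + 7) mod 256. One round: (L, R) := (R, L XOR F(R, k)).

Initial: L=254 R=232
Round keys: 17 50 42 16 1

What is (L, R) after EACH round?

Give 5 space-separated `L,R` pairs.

Round 1 (k=17): L=232 R=145
Round 2 (k=50): L=145 R=177
Round 3 (k=42): L=177 R=128
Round 4 (k=16): L=128 R=182
Round 5 (k=1): L=182 R=61

Answer: 232,145 145,177 177,128 128,182 182,61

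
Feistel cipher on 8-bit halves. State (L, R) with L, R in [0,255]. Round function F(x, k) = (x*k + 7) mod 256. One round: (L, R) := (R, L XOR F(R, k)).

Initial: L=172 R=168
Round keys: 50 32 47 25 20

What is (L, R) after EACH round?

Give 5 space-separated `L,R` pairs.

Answer: 168,123 123,207 207,115 115,141 141,120

Derivation:
Round 1 (k=50): L=168 R=123
Round 2 (k=32): L=123 R=207
Round 3 (k=47): L=207 R=115
Round 4 (k=25): L=115 R=141
Round 5 (k=20): L=141 R=120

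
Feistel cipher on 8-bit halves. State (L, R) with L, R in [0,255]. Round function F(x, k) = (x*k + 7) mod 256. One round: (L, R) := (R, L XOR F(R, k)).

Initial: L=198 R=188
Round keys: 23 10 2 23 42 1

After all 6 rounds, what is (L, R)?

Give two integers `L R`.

Round 1 (k=23): L=188 R=45
Round 2 (k=10): L=45 R=117
Round 3 (k=2): L=117 R=220
Round 4 (k=23): L=220 R=190
Round 5 (k=42): L=190 R=239
Round 6 (k=1): L=239 R=72

Answer: 239 72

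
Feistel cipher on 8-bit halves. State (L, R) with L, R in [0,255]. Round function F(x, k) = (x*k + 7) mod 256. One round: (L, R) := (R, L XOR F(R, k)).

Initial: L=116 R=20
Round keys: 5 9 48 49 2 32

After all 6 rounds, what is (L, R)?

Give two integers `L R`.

Answer: 9 82

Derivation:
Round 1 (k=5): L=20 R=31
Round 2 (k=9): L=31 R=10
Round 3 (k=48): L=10 R=248
Round 4 (k=49): L=248 R=117
Round 5 (k=2): L=117 R=9
Round 6 (k=32): L=9 R=82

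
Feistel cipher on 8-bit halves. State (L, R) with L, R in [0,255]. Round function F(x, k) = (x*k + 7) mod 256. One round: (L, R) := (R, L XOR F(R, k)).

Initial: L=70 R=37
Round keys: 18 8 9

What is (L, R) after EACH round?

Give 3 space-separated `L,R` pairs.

Round 1 (k=18): L=37 R=231
Round 2 (k=8): L=231 R=26
Round 3 (k=9): L=26 R=22

Answer: 37,231 231,26 26,22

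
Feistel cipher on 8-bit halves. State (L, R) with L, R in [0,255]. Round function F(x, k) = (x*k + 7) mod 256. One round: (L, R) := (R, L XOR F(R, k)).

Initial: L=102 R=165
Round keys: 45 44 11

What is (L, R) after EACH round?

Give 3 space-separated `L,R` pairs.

Answer: 165,110 110,74 74,91

Derivation:
Round 1 (k=45): L=165 R=110
Round 2 (k=44): L=110 R=74
Round 3 (k=11): L=74 R=91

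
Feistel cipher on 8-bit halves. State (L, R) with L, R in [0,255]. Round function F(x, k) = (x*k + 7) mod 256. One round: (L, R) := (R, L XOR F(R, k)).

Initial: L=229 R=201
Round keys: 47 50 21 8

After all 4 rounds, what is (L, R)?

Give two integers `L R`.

Round 1 (k=47): L=201 R=11
Round 2 (k=50): L=11 R=228
Round 3 (k=21): L=228 R=176
Round 4 (k=8): L=176 R=99

Answer: 176 99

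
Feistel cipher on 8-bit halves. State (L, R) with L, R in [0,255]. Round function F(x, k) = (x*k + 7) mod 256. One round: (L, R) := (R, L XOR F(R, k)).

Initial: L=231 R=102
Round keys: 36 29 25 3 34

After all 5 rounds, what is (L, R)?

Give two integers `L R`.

Round 1 (k=36): L=102 R=184
Round 2 (k=29): L=184 R=185
Round 3 (k=25): L=185 R=160
Round 4 (k=3): L=160 R=94
Round 5 (k=34): L=94 R=35

Answer: 94 35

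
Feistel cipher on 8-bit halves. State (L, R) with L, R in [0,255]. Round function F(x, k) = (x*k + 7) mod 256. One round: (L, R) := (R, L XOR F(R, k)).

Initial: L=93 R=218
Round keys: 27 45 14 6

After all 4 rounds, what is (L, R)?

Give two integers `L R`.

Round 1 (k=27): L=218 R=88
Round 2 (k=45): L=88 R=165
Round 3 (k=14): L=165 R=85
Round 4 (k=6): L=85 R=160

Answer: 85 160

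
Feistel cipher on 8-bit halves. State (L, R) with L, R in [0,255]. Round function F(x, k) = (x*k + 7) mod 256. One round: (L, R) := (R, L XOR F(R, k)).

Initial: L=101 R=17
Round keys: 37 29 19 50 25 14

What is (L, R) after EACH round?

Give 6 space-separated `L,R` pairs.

Answer: 17,25 25,205 205,39 39,104 104,8 8,31

Derivation:
Round 1 (k=37): L=17 R=25
Round 2 (k=29): L=25 R=205
Round 3 (k=19): L=205 R=39
Round 4 (k=50): L=39 R=104
Round 5 (k=25): L=104 R=8
Round 6 (k=14): L=8 R=31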